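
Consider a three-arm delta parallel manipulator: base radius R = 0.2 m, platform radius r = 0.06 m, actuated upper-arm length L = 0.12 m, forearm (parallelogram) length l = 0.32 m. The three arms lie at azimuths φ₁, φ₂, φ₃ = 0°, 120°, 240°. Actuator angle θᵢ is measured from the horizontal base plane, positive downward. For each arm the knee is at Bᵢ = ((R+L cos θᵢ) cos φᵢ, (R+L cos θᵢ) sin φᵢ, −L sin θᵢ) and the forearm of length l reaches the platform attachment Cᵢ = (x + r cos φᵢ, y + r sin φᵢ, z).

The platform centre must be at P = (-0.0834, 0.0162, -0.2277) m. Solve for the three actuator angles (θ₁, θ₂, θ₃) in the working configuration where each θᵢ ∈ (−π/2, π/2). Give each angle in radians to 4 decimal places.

φ1=0.0° → target in arm frame (-0.0834, 0.0162)
  A=0.2234, B=-0.2277, C=(l²−L²−A²−y'²−z²)/(2L)=-0.0584
  √(A²+B²)=0.3190;  θ1 = -0.7949+1.7549 ≈ 0.9600
arm 2 (φ=120.0°): x'=0.0557, y'=0.0641
  e−x'=0.0843;  (l²−L²−(e−x')²−y'²−z²)/2L = 0.1039
  γ=atan2(-0.2277,0.0843)=-1.2163;  ψ=arccos(0.4280)=1.1285;  θ2=γ+ψ≈-0.0878
rotate P by −φ3: (0.0277, -0.0803, -0.2277)
  e−x'=0.1123;  (l²−L²−(e−x')²−y'²−z²)/2L = 0.0712
  θ3 = atan2(B,A) + arccos(C/0.2539) = 0.1741

θ₁ = 0.9600, θ₂ = -0.0878, θ₃ = 0.1741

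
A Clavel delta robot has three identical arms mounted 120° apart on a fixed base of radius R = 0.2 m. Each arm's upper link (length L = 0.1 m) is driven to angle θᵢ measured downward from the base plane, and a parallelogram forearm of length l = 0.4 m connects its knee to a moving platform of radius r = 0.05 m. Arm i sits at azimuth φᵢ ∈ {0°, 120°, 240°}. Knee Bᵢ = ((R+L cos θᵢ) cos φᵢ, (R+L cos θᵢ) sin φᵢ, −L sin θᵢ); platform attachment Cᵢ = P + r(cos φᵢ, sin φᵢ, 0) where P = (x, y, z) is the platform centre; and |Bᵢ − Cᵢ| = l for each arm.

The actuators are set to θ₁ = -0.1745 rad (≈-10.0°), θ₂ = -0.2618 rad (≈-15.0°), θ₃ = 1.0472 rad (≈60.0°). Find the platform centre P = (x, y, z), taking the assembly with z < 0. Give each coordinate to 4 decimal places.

(0.0587, 0.1135, -0.3160)

O1 = (0.2485·cos0.0°, 0.2485·sin0.0°, 0.0174) = (0.2485, 0.0000, 0.0174)
O2 = (0.2466·cos120.0°, 0.2466·sin120.0°, 0.0259) = (-0.1233, 0.2136, 0.0259)
arm 3 at φ=240.0°: (R−r)+L cos θ3 = 0.2000;  O3 = (-0.1000, -0.1732, -0.0866)
eliminate P² terms by subtracting sphere 1 from 2 and 3
plane₁₂: -0.7436x+0.4271y+0.0170z = -0.0006
Cramer: x(z) = 0.0115-0.1493z;  y(z) = 0.0188-0.2998z
into |P−O₁|² = l²: 1.1122z² + 0.0248z + -0.1032 = 0;  Δ = 0.4598;  z = -0.3160 or 0.2937 → z<0 root = -0.3160
x = 0.0587, y = 0.1135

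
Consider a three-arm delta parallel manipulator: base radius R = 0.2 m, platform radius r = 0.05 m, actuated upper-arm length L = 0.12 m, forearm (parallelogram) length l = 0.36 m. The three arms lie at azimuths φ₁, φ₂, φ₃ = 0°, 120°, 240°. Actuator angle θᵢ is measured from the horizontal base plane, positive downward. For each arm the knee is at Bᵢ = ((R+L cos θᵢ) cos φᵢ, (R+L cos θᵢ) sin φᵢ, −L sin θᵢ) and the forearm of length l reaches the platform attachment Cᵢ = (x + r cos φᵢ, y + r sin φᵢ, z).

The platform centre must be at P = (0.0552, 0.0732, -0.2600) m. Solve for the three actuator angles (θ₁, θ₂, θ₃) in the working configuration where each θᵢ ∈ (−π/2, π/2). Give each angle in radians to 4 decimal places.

θ₁ = -0.1748, θ₂ = -0.0004, θ₃ = 0.8724

φ1=0.0° → target in arm frame (0.0552, 0.0732)
  A cos θ + B sin θ = C:  0.0948·cos θ + -0.2600·sin θ = 0.1386
  γ=atan2(-0.2600,0.0948)=-1.2212;  ψ=arccos(0.5007)=1.0464;  θ1=γ+ψ≈-0.1748
rotate P by −φ2: (0.0358, -0.0844, -0.2600)
  A=0.1142, B=-0.2600, C=(l²−L²−A²−y'²−z²)/(2L)=0.1143
  θ2 = atan2(B,A) + arccos(C/0.2840) = -0.0004
φ3=240.0° → target in arm frame (-0.0910, 0.0112)
  e−x'=0.2410;  (l²−L²−(e−x')²−y'²−z²)/2L = -0.0442
  θ3 = atan2(B,A) + arccos(C/0.3545) = 0.8724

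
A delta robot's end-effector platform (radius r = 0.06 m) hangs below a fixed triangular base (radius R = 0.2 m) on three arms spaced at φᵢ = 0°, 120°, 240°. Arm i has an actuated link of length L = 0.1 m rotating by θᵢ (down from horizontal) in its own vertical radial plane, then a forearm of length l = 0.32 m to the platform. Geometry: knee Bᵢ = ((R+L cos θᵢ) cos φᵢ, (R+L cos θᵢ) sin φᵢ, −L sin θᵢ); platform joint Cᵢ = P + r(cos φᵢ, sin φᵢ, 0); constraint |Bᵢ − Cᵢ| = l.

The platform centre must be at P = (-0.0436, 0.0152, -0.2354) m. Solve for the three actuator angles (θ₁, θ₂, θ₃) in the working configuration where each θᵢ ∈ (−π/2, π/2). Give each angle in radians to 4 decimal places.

θ₁ = 0.6113, θ₂ = -0.0876, θ₃ = 0.1750

arm 1 (φ=0.0°): x'=-0.0436, y'=0.0152
  e−x'=0.1836;  (l²−L²−(e−x')²−y'²−z²)/2L = 0.0152
  γ=atan2(-0.2354,0.1836)=-0.9084;  ψ=arccos(0.0510)=1.5197;  θ1=γ+ψ≈0.6113
arm 2 (φ=120.0°): x'=0.0350, y'=0.0302
  A cos θ + B sin θ = C:  0.1050·cos θ + -0.2354·sin θ = 0.1252
  γ=atan2(-0.2354,0.1050)=-1.1511;  ψ=arccos(0.4858)=1.0635;  θ2=γ+ψ≈-0.0876
φ3=240.0° → target in arm frame (0.0086, -0.0454)
  A=0.1314, B=-0.2354, C=(l²−L²−A²−y'²−z²)/(2L)=0.0884
  γ=atan2(-0.2354,0.1314)=-1.0618;  ψ=arccos(0.3278)=1.2368;  θ3=γ+ψ≈0.1750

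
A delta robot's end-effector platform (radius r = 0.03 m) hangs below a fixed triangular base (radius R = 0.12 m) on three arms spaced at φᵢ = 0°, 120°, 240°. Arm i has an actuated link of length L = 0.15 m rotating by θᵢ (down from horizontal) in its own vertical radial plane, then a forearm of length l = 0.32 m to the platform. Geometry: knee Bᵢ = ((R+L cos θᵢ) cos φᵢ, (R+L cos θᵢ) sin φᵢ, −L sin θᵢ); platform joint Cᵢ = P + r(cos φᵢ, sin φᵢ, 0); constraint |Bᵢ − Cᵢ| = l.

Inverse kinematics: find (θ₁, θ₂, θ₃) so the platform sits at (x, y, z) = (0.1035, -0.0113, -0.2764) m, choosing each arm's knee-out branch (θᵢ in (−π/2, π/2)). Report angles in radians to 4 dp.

θ₁ = -0.0873, θ₂ = 0.7857, θ₃ = 0.6983

φ1=0.0° → target in arm frame (0.1035, -0.0113)
  A cos θ + B sin θ = C:  -0.0135·cos θ + -0.2764·sin θ = 0.0106
  γ=atan2(-0.2764,-0.0135)=-1.6196;  ψ=arccos(0.0385)=1.5323;  θ1=γ+ψ≈-0.0873
rotate P by −φ2: (-0.0615, -0.0840, -0.2764)
  A cos θ + B sin θ = C:  0.1515·cos θ + -0.2764·sin θ = -0.0884
  γ=atan2(-0.2764,0.1515)=-1.0693;  ψ=arccos(-0.2804)=1.8550;  θ2=γ+ψ≈0.7857
φ3=240.0° → target in arm frame (-0.0420, 0.0953)
  A=0.1320, B=-0.2764, C=(l²−L²−A²−y'²−z²)/(2L)=-0.0766
  θ3 = atan2(B,A) + arccos(C/0.3063) = 0.6983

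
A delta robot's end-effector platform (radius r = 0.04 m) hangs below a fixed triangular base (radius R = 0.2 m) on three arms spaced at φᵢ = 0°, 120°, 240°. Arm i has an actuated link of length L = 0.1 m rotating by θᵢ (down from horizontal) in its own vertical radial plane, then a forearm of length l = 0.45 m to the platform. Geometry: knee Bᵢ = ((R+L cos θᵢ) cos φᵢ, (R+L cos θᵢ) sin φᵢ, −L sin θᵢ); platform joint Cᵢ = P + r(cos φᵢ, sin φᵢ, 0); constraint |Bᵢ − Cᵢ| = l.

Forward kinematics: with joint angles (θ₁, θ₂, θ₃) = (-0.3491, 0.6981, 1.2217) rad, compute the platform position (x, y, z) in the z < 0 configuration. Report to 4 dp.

(0.1449, 0.0581, -0.3985)

centre 1 = (0.2540·cos0.0°, 0.2540·sin0.0°, 0.0342) = (0.2540, 0.0000, 0.0342)
centre 2 = (0.2366·cos120.0°, 0.2366·sin120.0°, -0.0643) = (-0.1183, 0.2049, -0.0643)
centre 3 = (0.1942·cos240.0°, 0.1942·sin240.0°, -0.0940) = (-0.0971, -0.1682, -0.0940)
subtract pairs → two planes through P
linear system: -0.7445x+0.4098y = -0.0056−-0.1970z; -0.7021x+-0.3364y = -0.0191−-0.2563z
Cramer: x(z) = 0.0180-0.3183z;  y(z) = 0.0192-0.0977z
sphere 1 gives Az²+Bz+C=0 with A=1.1109, B=0.0780, C=-0.1453;  B²−4AC=0.6517;  roots -0.3985, 0.3282;  negative root z = -0.3985
x = 0.1449, y = 0.0581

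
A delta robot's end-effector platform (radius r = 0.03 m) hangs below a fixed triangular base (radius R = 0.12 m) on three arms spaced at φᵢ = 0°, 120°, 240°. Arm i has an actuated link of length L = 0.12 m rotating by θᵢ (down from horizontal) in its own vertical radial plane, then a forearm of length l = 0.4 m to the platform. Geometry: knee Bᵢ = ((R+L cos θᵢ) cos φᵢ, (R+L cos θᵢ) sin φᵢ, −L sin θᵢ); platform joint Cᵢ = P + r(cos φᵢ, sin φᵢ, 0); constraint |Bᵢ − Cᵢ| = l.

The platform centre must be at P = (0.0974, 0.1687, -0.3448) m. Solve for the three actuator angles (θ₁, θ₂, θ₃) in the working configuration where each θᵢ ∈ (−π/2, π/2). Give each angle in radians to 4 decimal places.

arm 1 (φ=0.0°): x'=0.0974, y'=0.1687
  e−x'=-0.0074;  (l²−L²−(e−x')²−y'²−z²)/2L = -0.0075
  √(A²+B²)=0.3449;  θ1 = -1.5923+1.5926 ≈ 0.0003
φ2=120.0° → target in arm frame (0.0974, -0.1687)
  A=-0.0074, B=-0.3448, C=(l²−L²−A²−y'²−z²)/(2L)=-0.0075
  θ2 = atan2(B,A) + arccos(C/0.3449) = 0.0003
rotate P by −φ3: (-0.1948, 0.0000, -0.3448)
  A cos θ + B sin θ = C:  0.2848·cos θ + -0.3448·sin θ = -0.2267
  θ3 = atan2(B,A) + arccos(C/0.4472) = 1.2219

θ₁ = 0.0003, θ₂ = 0.0003, θ₃ = 1.2219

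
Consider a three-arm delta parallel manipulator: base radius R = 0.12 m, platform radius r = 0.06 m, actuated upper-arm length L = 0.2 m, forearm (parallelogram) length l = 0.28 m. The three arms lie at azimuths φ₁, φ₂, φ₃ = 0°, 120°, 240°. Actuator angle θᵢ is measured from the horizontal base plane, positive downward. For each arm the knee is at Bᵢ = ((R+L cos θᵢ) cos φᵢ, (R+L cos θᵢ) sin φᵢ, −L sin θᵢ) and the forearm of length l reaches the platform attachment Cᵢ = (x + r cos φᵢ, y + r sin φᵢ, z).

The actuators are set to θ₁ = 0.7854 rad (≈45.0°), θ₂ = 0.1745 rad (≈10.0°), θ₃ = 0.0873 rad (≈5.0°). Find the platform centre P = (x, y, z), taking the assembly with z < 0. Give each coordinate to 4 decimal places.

(-0.0750, -0.0073, -0.1855)

O1 = (0.2014·cos0.0°, 0.2014·sin0.0°, -0.1414) = (0.2014, 0.0000, -0.1414)
arm 2 at φ=120.0°: (R−r)+L cos θ2 = 0.2570;  O2 = (-0.1285, 0.2225, -0.0347)
arm 3 at φ=240.0°: (R−r)+L cos θ3 = 0.2592;  O3 = (-0.1296, -0.2245, -0.0174)
|O₂|²−|O₁|² = 0.0067;  |O₃|²−|O₁|² = 0.0069
[-0.6598 0.4451 0.2134]·P = 0.0067;  [-0.6621 -0.4490 0.2480]·P = 0.0069
det = 0.5909;  x = -0.0103+0.3489z,  y = -0.0003+0.0378z
into |P−O₁|² = l²: 1.1232z² + 0.1351z + -0.0136 = 0;  Δ = 0.0793;  z = -0.1855 or 0.0652 → z<0 root = -0.1855
x = -0.0750, y = -0.0073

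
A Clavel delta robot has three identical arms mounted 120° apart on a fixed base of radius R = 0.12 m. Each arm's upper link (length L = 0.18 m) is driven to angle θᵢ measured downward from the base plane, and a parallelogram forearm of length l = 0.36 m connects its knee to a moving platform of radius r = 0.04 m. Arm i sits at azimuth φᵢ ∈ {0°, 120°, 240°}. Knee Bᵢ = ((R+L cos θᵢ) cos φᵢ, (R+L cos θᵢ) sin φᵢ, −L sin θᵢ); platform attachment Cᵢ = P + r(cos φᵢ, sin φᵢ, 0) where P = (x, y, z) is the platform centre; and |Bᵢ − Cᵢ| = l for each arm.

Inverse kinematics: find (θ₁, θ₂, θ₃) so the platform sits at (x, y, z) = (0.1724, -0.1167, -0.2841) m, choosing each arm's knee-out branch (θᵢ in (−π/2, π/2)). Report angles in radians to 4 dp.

φ1=0.0° → target in arm frame (0.1724, -0.1167)
  e−x'=-0.0924;  (l²−L²−(e−x')²−y'²−z²)/2L = -0.0157
  √(A²+B²)=0.2987;  θ1 = -1.8852+1.6235 ≈ -0.2617
rotate P by −φ2: (-0.1873, -0.0910, -0.2841)
  e−x'=0.2673;  (l²−L²−(e−x')²−y'²−z²)/2L = -0.1756
  √(A²+B²)=0.3901;  θ2 = -0.8159+2.0378 ≈ 1.2219
arm 3 (φ=240.0°): x'=0.0149, y'=0.2077
  e−x'=0.0651;  (l²−L²−(e−x')²−y'²−z²)/2L = -0.0858
  √(A²+B²)=0.2915;  θ3 = -1.3454+1.8695 ≈ 0.5240

θ₁ = -0.2617, θ₂ = 1.2219, θ₃ = 0.5240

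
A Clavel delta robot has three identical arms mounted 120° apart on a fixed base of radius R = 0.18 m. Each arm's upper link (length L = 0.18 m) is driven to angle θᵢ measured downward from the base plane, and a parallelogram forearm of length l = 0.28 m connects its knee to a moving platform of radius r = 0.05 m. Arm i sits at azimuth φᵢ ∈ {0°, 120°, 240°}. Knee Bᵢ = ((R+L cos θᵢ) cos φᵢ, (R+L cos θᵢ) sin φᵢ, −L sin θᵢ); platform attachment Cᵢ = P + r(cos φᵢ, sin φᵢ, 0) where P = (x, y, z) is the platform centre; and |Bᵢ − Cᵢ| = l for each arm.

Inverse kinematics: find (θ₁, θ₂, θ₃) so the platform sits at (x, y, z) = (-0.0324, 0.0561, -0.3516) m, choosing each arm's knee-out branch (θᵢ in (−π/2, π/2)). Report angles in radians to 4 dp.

θ₁ = 1.3091, θ₂ = 0.8727, θ₃ = 1.3091

arm 1 (φ=0.0°): x'=-0.0324, y'=0.0561
  A cos θ + B sin θ = C:  0.1624·cos θ + -0.3516·sin θ = -0.2976
  √(A²+B²)=0.3873;  θ1 = -1.1381+2.4472 ≈ 1.3091
arm 2 (φ=120.0°): x'=0.0648, y'=0.0000
  A=0.0652, B=-0.3516, C=(l²−L²−A²−y'²−z²)/(2L)=-0.2274
  θ2 = atan2(B,A) + arccos(C/0.3576) = 0.8727
φ3=240.0° → target in arm frame (-0.0324, -0.0561)
  e−x'=0.1624;  (l²−L²−(e−x')²−y'²−z²)/2L = -0.2976
  θ3 = atan2(B,A) + arccos(C/0.3873) = 1.3091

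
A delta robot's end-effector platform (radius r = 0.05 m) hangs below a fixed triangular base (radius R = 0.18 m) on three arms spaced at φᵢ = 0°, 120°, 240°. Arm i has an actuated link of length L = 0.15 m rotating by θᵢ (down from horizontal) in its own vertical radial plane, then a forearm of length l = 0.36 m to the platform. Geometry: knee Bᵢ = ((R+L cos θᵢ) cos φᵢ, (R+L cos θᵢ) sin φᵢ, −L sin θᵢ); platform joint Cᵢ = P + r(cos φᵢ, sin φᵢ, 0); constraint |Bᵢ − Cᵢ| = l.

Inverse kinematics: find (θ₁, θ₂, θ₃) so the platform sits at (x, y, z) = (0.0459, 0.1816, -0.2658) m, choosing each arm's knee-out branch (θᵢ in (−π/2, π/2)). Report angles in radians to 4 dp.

arm 1 (φ=0.0°): x'=0.0459, y'=0.1816
  A=0.0841, B=-0.2658, C=(l²−L²−A²−y'²−z²)/(2L)=-0.0120
  √(A²+B²)=0.2788;  θ1 = -1.2644+1.6139 ≈ 0.3495
φ2=120.0° → target in arm frame (0.1343, -0.1306)
  e−x'=-0.0043;  (l²−L²−(e−x')²−y'²−z²)/2L = 0.0646
  √(A²+B²)=0.2658;  θ2 = -1.5870+1.3252 ≈ -0.2618
rotate P by −φ3: (-0.1802, -0.0510, -0.2658)
  A cos θ + B sin θ = C:  0.3102·cos θ + -0.2658·sin θ = -0.2080
  √(A²+B²)=0.4085;  θ3 = -0.7084+2.1049 ≈ 1.3965

θ₁ = 0.3495, θ₂ = -0.2618, θ₃ = 1.3965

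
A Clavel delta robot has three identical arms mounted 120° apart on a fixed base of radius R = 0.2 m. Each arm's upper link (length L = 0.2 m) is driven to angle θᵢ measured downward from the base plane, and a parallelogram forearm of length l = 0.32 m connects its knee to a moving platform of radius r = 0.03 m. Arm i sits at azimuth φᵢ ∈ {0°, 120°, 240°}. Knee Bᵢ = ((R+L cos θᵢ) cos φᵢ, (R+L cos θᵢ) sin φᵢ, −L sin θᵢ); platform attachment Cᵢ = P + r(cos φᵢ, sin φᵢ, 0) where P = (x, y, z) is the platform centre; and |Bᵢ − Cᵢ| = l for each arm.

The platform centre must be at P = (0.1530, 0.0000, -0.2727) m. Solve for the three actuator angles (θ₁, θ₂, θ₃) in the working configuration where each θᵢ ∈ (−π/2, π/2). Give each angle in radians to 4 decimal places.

θ₁ = 0.1746, θ₂ = 1.3961, θ₃ = 1.3961

arm 1 (φ=0.0°): x'=0.1530, y'=0.0000
  e−x'=0.0170;  (l²−L²−(e−x')²−y'²−z²)/2L = -0.0306
  γ=atan2(-0.2727,0.0170)=-1.5085;  ψ=arccos(-0.1121)=1.6832;  θ1=γ+ψ≈0.1746
rotate P by −φ2: (-0.0765, -0.1325, -0.2727)
  A=0.2465, B=-0.2727, C=(l²−L²−A²−y'²−z²)/(2L)=-0.2257
  γ=atan2(-0.2727,0.2465)=-0.8358;  ψ=arccos(-0.6140)=2.2319;  θ2=γ+ψ≈1.3961
arm 3 (φ=240.0°): x'=-0.0765, y'=0.1325
  A cos θ + B sin θ = C:  0.2465·cos θ + -0.2727·sin θ = -0.2257
  √(A²+B²)=0.3676;  θ3 = -0.8358+2.2319 ≈ 1.3961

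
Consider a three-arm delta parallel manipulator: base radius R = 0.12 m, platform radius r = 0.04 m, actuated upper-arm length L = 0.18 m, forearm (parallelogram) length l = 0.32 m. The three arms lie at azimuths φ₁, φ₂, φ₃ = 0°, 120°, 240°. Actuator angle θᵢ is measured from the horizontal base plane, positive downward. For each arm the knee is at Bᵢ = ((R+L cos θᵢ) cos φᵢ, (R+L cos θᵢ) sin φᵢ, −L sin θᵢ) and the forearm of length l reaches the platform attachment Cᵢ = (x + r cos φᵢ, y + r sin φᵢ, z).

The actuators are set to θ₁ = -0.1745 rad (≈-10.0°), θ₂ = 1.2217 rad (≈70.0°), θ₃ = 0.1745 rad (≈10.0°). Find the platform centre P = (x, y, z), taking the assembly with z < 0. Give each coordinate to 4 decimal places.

(0.1132, -0.1340, -0.2211)

S1 = (0.2573·cos0.0°, 0.2573·sin0.0°, 0.0313) = (0.2573, 0.0000, 0.0313)
arm 2 at φ=120.0°: ρ2 = 0.1416;  S2 = (-0.0708, 0.1226, -0.1691)
S3 = (0.2573·cos240.0°, 0.2573·sin240.0°, -0.0313) = (-0.1286, -0.2228, -0.0313)
eliminate P² terms by subtracting sphere 1 from 2 and 3
linear system: -0.6561x+0.2452y = -0.0185−-0.4008z; -0.7718x+-0.4456y = 0.0000−-0.1250z
det = 0.4816;  x = 0.0171+-0.4345z,  y = -0.0297+0.4720z
into |P−S₁|² = l²: 1.4115z² + 0.1182z + -0.0429 = 0;  Δ = 0.2560;  z = -0.2211 or 0.1374 → z<0 root = -0.2211
x = 0.1132, y = -0.1340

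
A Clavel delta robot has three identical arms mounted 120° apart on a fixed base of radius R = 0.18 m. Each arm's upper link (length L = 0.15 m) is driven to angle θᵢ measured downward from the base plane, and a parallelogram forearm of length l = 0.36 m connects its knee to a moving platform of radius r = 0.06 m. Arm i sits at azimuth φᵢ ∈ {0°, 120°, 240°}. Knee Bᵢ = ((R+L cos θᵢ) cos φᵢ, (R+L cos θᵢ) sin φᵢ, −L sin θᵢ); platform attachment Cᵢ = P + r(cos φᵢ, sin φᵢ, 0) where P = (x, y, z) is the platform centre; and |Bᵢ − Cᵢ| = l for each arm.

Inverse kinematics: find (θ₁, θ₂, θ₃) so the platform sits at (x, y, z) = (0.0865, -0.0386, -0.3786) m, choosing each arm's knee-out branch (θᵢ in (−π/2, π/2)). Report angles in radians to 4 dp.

θ₁ = 0.4359, θ₂ = 1.1346, θ₃ = 0.8726

rotate P by −φ1: (0.0865, -0.0386, -0.3786)
  A=0.0335, B=-0.3786, C=(l²−L²−A²−y'²−z²)/(2L)=-0.1295
  θ1 = atan2(B,A) + arccos(C/0.3801) = 0.4359
φ2=120.0° → target in arm frame (-0.0767, -0.0556)
  A=0.1967, B=-0.3786, C=(l²−L²−A²−y'²−z²)/(2L)=-0.2600
  γ=atan2(-0.3786,0.1967)=-1.0917;  ψ=arccos(-0.6095)=2.2262;  θ2=γ+ψ≈1.1346
rotate P by −φ3: (-0.0098, 0.0942, -0.3786)
  e−x'=0.1298;  (l²−L²−(e−x')²−y'²−z²)/2L = -0.2066
  √(A²+B²)=0.4002;  θ3 = -1.2405+2.1131 ≈ 0.8726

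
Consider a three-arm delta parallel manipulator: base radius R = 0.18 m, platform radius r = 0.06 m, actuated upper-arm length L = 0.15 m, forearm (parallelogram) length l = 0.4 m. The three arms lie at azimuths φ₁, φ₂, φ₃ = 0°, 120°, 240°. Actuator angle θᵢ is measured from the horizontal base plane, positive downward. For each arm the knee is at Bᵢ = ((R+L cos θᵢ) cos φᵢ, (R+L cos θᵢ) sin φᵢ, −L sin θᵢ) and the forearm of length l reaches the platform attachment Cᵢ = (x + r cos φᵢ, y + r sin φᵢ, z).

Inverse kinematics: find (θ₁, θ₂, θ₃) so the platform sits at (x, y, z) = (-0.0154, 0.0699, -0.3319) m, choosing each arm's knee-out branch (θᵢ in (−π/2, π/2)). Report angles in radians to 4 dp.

θ₁ = 0.3490, θ₂ = -0.0877, θ₃ = 0.5234

rotate P by −φ1: (-0.0154, 0.0699, -0.3319)
  e−x'=0.1354;  (l²−L²−(e−x')²−y'²−z²)/2L = 0.0137
  γ=atan2(-0.3319,0.1354)=-1.1835;  ψ=arccos(0.0383)=1.5324;  θ1=γ+ψ≈0.3490
arm 2 (φ=120.0°): x'=0.0682, y'=-0.0216
  A cos θ + B sin θ = C:  0.0518·cos θ + -0.3319·sin θ = 0.0807
  θ2 = atan2(B,A) + arccos(C/0.3359) = -0.0877
φ3=240.0° → target in arm frame (-0.0528, -0.0483)
  e−x'=0.1728;  (l²−L²−(e−x')²−y'²−z²)/2L = -0.0162
  γ=atan2(-0.3319,0.1728)=-1.0907;  ψ=arccos(-0.0433)=1.6141;  θ3=γ+ψ≈0.5234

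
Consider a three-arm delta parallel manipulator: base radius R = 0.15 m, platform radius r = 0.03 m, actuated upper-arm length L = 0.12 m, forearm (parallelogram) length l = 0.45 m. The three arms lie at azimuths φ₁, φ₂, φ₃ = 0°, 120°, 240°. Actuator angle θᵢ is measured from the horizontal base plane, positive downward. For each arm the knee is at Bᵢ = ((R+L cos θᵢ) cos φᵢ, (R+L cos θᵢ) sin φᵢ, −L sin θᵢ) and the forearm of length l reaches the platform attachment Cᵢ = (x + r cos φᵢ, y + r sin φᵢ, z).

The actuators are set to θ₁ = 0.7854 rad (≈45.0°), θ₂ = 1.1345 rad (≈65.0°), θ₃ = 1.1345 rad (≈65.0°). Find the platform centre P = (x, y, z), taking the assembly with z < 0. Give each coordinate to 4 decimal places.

φ1=0.0°: virtual centre (0.2049, 0.0000, -0.0849), radius l
φ2=120.0°: virtual centre (-0.0854, 0.1478, -0.1088), radius l
φ3=240.0°: virtual centre (-0.0854, -0.1478, -0.1088), radius l
subtract pairs → two planes through P
plane₁₂: -0.5804x+0.2957y+-0.0478z = -0.0082
det = 0.3432;  x = 0.0141+-0.0824z,  y = 0.0000+0.0000z
sphere 1 gives Az²+Bz+C=0 with A=1.0068, B=0.2011, C=-0.1589;  B²−4AC=0.6804;  roots -0.5096, 0.3098;  negative root z = -0.5096
x = 0.0561, y = 0.0000

(0.0561, 0.0000, -0.5096)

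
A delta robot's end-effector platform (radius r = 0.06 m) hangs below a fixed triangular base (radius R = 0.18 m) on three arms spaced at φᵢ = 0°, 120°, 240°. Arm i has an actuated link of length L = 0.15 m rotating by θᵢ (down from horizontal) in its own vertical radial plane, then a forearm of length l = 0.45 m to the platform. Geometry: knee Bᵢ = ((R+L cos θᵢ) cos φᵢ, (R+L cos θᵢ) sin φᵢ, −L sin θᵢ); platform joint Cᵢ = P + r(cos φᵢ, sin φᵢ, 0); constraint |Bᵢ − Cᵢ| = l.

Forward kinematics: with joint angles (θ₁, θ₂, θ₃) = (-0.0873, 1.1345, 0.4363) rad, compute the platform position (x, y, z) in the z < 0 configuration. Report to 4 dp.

arm 1 at φ=0.0°: e+L cos θ1 = 0.2694;  O1 = (0.2694, 0.0000, 0.0131)
φ2=120.0°: virtual centre (-0.0917, 0.1588, -0.1359), radius l
φ3=240.0°: virtual centre (-0.1280, -0.2217, -0.0634), radius l
subtract pairs → two planes through P
[-0.7222 0.3176 -0.2981]·P = -0.0206;  [-0.7948 -0.4433 -0.1529]·P = -0.0032
det = 0.5726;  x = 0.0178+-0.3156z,  y = -0.0246+0.2208z
into |P−O₁|² = l²: 1.1483z² + 0.1218z + -0.1384 = 0;  Δ = 0.6505;  z = -0.4042 or 0.2981 → z<0 root = -0.4042
x = 0.1453, y = -0.1138

(0.1453, -0.1138, -0.4042)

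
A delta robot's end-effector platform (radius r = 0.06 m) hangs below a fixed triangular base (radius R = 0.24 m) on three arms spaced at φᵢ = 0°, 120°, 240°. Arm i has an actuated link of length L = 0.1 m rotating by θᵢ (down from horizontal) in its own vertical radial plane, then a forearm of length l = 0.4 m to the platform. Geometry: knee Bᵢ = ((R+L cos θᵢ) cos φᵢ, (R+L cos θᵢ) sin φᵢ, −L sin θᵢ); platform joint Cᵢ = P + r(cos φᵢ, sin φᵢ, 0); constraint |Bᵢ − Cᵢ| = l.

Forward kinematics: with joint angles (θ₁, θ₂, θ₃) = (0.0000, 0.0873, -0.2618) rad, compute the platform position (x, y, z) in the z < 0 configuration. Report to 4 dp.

(-0.0050, -0.0190, -0.2800)

φ1=0.0°: virtual centre (0.2800, 0.0000, 0.0000), radius l
O2 = (0.2796·cos120.0°, 0.2796·sin120.0°, -0.0087) = (-0.1398, 0.2422, -0.0087)
O3 = (0.2766·cos240.0°, 0.2766·sin240.0°, 0.0259) = (-0.1383, -0.2395, 0.0259)
subtract pairs → two planes through P
linear system: -0.8396x+0.4843y = -0.0001−-0.0174z; -0.8366x+-0.4791y = -0.0012−0.0518z
det = 0.8074;  x = 0.0008+0.0207z,  y = 0.0011+0.0719z
into |P−O₁|² = l²: 1.0056z² + -0.0114z + -0.0821 = 0;  Δ = 0.3302;  z = -0.2800 or 0.2914 → z<0 root = -0.2800
x = -0.0050, y = -0.0190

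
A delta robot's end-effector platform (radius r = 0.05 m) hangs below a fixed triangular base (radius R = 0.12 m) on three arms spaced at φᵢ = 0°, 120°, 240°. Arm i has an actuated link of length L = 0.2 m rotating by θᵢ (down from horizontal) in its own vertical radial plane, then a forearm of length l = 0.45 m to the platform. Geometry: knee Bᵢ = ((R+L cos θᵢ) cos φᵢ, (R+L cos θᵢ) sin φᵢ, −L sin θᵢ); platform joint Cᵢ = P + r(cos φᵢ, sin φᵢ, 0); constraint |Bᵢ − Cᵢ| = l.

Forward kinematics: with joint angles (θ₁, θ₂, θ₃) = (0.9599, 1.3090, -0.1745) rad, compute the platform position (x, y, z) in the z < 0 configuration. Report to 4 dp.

(-0.0589, -0.2916, -0.4049)

arm 1 at φ=0.0°: (R−r)+L cos θ1 = 0.1847;  centre 1 = (0.1847, 0.0000, -0.1638)
φ2=120.0°: virtual centre (-0.0609, 0.1055, -0.1932), radius l
arm 3 at φ=240.0°: (R−r)+L cos θ3 = 0.2670;  centre 3 = (-0.1335, -0.2312, 0.0347)
eliminate P² terms by subtracting sphere 1 from 2 and 3
[-0.4912 0.2109 -0.0587]·P = -0.0088;  [-0.6364 -0.4624 0.3971]·P = 0.0115
Cramer: x(z) = 0.0046+0.1566z;  y(z) = -0.0312+0.6432z
into |P−centre ₁|² = l²: 1.4383z² + 0.2311z + -0.1422 = 0;  Δ = 0.8717;  z = -0.4049 or 0.2442 → z<0 root = -0.4049
x = -0.0589, y = -0.2916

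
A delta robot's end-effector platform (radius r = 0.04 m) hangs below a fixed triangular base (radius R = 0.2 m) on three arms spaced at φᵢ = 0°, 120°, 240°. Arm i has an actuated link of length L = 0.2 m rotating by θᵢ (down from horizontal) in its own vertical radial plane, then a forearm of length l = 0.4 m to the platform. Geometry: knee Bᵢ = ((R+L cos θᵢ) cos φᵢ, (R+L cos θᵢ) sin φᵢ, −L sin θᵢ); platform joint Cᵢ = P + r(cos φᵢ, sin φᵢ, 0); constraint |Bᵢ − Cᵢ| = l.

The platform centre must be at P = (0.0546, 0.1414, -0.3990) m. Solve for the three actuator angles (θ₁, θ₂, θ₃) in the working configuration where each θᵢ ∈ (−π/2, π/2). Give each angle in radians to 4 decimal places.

θ₁ = 0.6982, θ₂ = 0.5235, θ₃ = 1.3965

rotate P by −φ1: (0.0546, 0.1414, -0.3990)
  A=0.1054, B=-0.3990, C=(l²−L²−A²−y'²−z²)/(2L)=-0.1758
  √(A²+B²)=0.4127;  θ1 = -1.3125+2.0107 ≈ 0.6982
φ2=120.0° → target in arm frame (0.0952, -0.1180)
  e−x'=0.0648;  (l²−L²−(e−x')²−y'²−z²)/2L = -0.1433
  θ2 = atan2(B,A) + arccos(C/0.4042) = 0.5235
φ3=240.0° → target in arm frame (-0.1498, -0.0234)
  A=0.3098, B=-0.3990, C=(l²−L²−A²−y'²−z²)/(2L)=-0.3392
  √(A²+B²)=0.5051;  θ3 = -0.9107+2.3072 ≈ 1.3965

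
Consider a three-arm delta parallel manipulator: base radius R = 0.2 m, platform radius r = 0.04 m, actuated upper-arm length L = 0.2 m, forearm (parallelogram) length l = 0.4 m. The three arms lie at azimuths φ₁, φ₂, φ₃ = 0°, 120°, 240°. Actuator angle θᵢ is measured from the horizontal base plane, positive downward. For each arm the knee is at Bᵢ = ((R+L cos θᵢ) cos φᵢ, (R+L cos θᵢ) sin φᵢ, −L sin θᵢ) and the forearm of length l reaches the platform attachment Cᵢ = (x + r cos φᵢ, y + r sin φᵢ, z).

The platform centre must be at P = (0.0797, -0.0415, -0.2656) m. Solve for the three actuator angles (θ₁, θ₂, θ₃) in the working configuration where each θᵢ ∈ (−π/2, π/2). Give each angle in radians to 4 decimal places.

rotate P by −φ1: (0.0797, -0.0415, -0.2656)
  A=0.0803, B=-0.2656, C=(l²−L²−A²−y'²−z²)/(2L)=0.1032
  √(A²+B²)=0.2775;  θ1 = -1.2772+1.1897 ≈ -0.0875
arm 2 (φ=120.0°): x'=-0.0758, y'=-0.0483
  A=0.2358, B=-0.2656, C=(l²−L²−A²−y'²−z²)/(2L)=-0.0212
  θ2 = atan2(B,A) + arccos(C/0.3552) = 0.7857
arm 3 (φ=240.0°): x'=-0.0039, y'=0.0898
  A cos θ + B sin θ = C:  0.1639·cos θ + -0.2656·sin θ = 0.0363
  √(A²+B²)=0.3121;  θ3 = -1.0179+1.4541 ≈ 0.4363

θ₁ = -0.0875, θ₂ = 0.7857, θ₃ = 0.4363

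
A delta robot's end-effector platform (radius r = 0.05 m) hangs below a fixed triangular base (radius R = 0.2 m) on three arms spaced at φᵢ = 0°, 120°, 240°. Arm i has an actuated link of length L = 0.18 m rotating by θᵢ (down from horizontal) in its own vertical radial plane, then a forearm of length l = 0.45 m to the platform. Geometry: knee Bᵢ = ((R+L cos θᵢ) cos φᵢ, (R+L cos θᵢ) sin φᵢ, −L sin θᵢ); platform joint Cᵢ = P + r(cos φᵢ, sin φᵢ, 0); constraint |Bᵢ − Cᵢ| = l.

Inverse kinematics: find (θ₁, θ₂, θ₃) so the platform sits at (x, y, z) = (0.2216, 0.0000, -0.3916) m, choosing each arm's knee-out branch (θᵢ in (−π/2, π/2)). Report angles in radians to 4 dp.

φ1=0.0° → target in arm frame (0.2216, 0.0000)
  A cos θ + B sin θ = C:  -0.0716·cos θ + -0.3916·sin θ = 0.0323
  θ1 = atan2(B,A) + arccos(C/0.3981) = -0.2620
rotate P by −φ2: (-0.1108, -0.1919, -0.3916)
  e−x'=0.2608;  (l²−L²−(e−x')²−y'²−z²)/2L = -0.2447
  √(A²+B²)=0.4705;  θ2 = -0.9833+2.1178 ≈ 1.1345
arm 3 (φ=240.0°): x'=-0.1108, y'=0.1919
  A cos θ + B sin θ = C:  0.2608·cos θ + -0.3916·sin θ = -0.2447
  θ3 = atan2(B,A) + arccos(C/0.4705) = 1.1345

θ₁ = -0.2620, θ₂ = 1.1345, θ₃ = 1.1345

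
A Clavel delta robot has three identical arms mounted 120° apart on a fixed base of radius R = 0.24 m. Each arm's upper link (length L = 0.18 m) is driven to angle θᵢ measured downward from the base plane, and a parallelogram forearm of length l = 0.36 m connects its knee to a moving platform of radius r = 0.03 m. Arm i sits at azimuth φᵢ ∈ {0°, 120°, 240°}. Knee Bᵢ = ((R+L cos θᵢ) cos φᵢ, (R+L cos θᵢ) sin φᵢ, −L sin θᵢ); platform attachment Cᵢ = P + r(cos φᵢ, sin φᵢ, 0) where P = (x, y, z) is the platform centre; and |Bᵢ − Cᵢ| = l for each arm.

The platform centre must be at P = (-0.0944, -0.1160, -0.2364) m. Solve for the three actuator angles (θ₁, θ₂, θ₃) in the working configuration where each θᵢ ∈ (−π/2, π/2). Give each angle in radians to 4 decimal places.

rotate P by −φ1: (-0.0944, -0.1160, -0.2364)
  e−x'=0.3044;  (l²−L²−(e−x')²−y'²−z²)/2L = -0.1800
  γ=atan2(-0.2364,0.3044)=-0.6603;  ψ=arccos(-0.4670)=2.0567;  θ1=γ+ψ≈1.3964
arm 2 (φ=120.0°): x'=-0.0533, y'=0.1398
  A cos θ + B sin θ = C:  0.2633·cos θ + -0.2364·sin θ = -0.1320
  θ2 = atan2(B,A) + arccos(C/0.3538) = 1.2214
φ3=240.0° → target in arm frame (0.1477, -0.0238)
  A cos θ + B sin θ = C:  0.0623·cos θ + -0.2364·sin θ = 0.1024
  √(A²+B²)=0.2445;  θ3 = -1.3130+1.1386 ≈ -0.1743

θ₁ = 1.3964, θ₂ = 1.2214, θ₃ = -0.1743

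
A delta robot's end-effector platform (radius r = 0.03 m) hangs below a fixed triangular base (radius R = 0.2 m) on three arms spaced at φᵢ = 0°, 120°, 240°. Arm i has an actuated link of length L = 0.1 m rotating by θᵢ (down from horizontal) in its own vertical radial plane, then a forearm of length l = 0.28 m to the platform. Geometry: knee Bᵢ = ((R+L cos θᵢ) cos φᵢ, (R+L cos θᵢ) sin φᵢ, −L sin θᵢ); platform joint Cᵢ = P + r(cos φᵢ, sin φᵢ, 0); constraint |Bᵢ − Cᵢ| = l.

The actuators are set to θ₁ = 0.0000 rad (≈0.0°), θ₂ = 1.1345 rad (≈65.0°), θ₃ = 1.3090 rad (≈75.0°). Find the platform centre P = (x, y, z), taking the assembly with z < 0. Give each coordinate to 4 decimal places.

(0.0826, 0.0133, -0.2076)

arm 1 at φ=0.0°: e+L cos θ1 = 0.2700;  centre 1 = (0.2700, 0.0000, 0.0000)
centre 2 = (0.2123·cos120.0°, 0.2123·sin120.0°, -0.0906) = (-0.1061, 0.1838, -0.0906)
arm 3 at φ=240.0°: e+L cos θ3 = 0.1959;  centre 3 = (-0.0979, -0.1696, -0.0966)
|centre ₂|²−|centre ₁|² = -0.0196;  |centre ₃|²−|centre ₁|² = -0.0252
[-0.7523 0.3676 -0.1813]·P = -0.0196;  [-0.7359 -0.3393 -0.1932]·P = -0.0252
Cramer: x(z) = 0.0303-0.2521z;  y(z) = 0.0086-0.0227z
into |P−centre ₁|² = l²: 1.0640z² + 0.1205z + -0.0209 = 0;  Δ = 0.1033;  z = -0.2076 or 0.0944 → z<0 root = -0.2076
x = 0.0826, y = 0.0133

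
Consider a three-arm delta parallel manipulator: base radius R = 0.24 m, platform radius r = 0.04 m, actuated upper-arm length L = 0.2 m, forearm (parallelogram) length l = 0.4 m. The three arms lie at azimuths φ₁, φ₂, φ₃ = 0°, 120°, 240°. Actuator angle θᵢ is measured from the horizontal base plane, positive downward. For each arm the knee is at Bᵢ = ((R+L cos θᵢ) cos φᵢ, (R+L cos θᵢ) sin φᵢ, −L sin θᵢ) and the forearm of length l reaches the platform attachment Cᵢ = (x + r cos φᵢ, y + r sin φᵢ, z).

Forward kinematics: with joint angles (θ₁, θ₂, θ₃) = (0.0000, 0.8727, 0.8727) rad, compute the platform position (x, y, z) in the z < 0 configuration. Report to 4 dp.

(0.0959, 0.0000, -0.2598)

arm 1 at φ=0.0°: ρ1 = 0.4000;  S1 = (0.4000, 0.0000, 0.0000)
S2 = (0.3286·cos120.0°, 0.3286·sin120.0°, -0.1532) = (-0.1643, 0.2845, -0.1532)
arm 3 at φ=240.0°: ρ3 = 0.3286;  S3 = (-0.1643, -0.2845, -0.1532)
|S₂|²−|S₁|² = -0.0286;  |S₃|²−|S₁|² = -0.0286
[-1.1286 0.5691 -0.3064]·P = -0.0286;  [-1.1286 -0.5691 -0.3064]·P = -0.0286
Cramer: x(z) = 0.0253-0.2715z;  y(z) = 0.0000+0.0000z
into |P−S₁|² = l²: 1.0737z² + 0.2035z + -0.0196 = 0;  Δ = 0.1257;  z = -0.2598 or 0.0703 → z<0 root = -0.2598
x = 0.0959, y = 0.0000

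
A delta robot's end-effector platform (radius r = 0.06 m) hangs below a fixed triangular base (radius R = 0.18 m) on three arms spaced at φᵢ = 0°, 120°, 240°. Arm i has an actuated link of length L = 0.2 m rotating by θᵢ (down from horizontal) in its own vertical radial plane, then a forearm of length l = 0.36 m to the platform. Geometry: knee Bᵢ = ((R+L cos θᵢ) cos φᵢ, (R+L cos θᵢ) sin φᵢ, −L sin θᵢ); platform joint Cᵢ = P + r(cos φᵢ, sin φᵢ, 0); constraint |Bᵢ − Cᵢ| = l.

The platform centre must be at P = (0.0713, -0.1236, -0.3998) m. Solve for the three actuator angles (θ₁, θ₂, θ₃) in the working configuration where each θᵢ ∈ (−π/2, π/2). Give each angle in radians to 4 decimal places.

θ₁ = 0.6983, θ₂ = 1.3963, θ₃ = 0.6979

arm 1 (φ=0.0°): x'=0.0713, y'=-0.1236
  e−x'=0.0487;  (l²−L²−(e−x')²−y'²−z²)/2L = -0.2197
  γ=atan2(-0.3998,0.0487)=-1.4496;  ψ=arccos(-0.5455)=2.1478;  θ1=γ+ψ≈0.6983
rotate P by −φ2: (-0.1427, 0.0001, -0.3998)
  A=0.2627, B=-0.3998, C=(l²−L²−A²−y'²−z²)/(2L)=-0.3481
  γ=atan2(-0.3998,0.2627)=-0.9895;  ψ=arccos(-0.7277)=2.3858;  θ2=γ+ψ≈1.3963
φ3=240.0° → target in arm frame (0.0714, 0.1235)
  e−x'=0.0486;  (l²−L²−(e−x')²−y'²−z²)/2L = -0.2197
  γ=atan2(-0.3998,0.0486)=-1.4498;  ψ=arccos(-0.5454)=2.1477;  θ3=γ+ψ≈0.6979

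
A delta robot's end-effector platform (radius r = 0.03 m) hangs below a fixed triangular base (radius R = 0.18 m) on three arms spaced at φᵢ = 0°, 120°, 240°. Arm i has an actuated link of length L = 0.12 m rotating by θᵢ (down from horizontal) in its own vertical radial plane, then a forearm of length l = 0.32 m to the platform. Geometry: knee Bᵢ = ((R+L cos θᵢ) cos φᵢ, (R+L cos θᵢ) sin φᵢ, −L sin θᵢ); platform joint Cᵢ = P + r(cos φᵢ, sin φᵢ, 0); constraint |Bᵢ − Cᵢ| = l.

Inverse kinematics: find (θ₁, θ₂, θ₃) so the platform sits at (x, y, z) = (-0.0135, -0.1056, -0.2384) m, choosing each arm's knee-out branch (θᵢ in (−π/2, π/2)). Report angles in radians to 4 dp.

θ₁ = 0.6981, θ₂ = 1.1348, θ₃ = -0.2613

φ1=0.0° → target in arm frame (-0.0135, -0.1056)
  e−x'=0.1635;  (l²−L²−(e−x')²−y'²−z²)/2L = -0.0280
  √(A²+B²)=0.2891;  θ1 = -0.9696+1.6678 ≈ 0.6981
φ2=120.0° → target in arm frame (-0.0847, 0.0645)
  A=0.2347, B=-0.2384, C=(l²−L²−A²−y'²−z²)/(2L)=-0.1170
  √(A²+B²)=0.3345;  θ2 = -0.7932+1.9281 ≈ 1.1348
φ3=240.0° → target in arm frame (0.0982, 0.0411)
  A cos θ + B sin θ = C:  0.0518·cos θ + -0.2384·sin θ = 0.1116
  γ=atan2(-0.2384,0.0518)=-1.3568;  ψ=arccos(0.4576)=1.0955;  θ3=γ+ψ≈-0.2613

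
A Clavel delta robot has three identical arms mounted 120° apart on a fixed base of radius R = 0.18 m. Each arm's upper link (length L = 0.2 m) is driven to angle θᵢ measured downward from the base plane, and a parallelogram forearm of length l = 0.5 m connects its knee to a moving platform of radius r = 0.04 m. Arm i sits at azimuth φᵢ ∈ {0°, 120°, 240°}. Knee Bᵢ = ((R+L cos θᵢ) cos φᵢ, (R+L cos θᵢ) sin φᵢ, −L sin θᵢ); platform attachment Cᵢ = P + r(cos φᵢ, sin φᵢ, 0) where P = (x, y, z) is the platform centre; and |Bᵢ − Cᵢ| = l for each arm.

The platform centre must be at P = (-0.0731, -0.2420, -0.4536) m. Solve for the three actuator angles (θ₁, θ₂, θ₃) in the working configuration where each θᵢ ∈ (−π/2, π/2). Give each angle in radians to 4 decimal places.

θ₁ = 0.9599, θ₂ = 1.2219, θ₃ = -0.1743

arm 1 (φ=0.0°): x'=-0.0731, y'=-0.2420
  A cos θ + B sin θ = C:  0.2131·cos θ + -0.4536·sin θ = -0.2493
  θ1 = atan2(B,A) + arccos(C/0.5012) = 0.9599
rotate P by −φ2: (-0.1730, 0.1843, -0.4536)
  A=0.3130, B=-0.4536, C=(l²−L²−A²−y'²−z²)/(2L)=-0.3193
  γ=atan2(-0.4536,0.3130)=-0.9667;  ψ=arccos(-0.5793)=2.1887;  θ2=γ+ψ≈1.2219
φ3=240.0° → target in arm frame (0.2461, 0.0577)
  A=-0.1061, B=-0.4536, C=(l²−L²−A²−y'²−z²)/(2L)=-0.0259
  γ=atan2(-0.4536,-0.1061)=-1.8006;  ψ=arccos(-0.0555)=1.6263;  θ3=γ+ψ≈-0.1743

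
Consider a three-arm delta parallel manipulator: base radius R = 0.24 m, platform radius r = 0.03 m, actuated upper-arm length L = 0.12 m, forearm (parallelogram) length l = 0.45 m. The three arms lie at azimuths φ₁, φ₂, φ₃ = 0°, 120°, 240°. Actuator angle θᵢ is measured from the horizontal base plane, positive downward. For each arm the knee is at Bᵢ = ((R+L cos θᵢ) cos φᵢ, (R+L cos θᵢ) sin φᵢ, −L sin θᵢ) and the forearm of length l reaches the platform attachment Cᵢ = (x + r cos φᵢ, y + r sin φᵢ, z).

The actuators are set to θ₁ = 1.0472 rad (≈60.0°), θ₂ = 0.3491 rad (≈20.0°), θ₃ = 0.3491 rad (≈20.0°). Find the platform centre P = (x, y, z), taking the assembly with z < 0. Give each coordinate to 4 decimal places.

(-0.0817, 0.0000, -0.3846)

φ1=0.0°: virtual centre (0.2700, 0.0000, -0.1039), radius l
O2 = (0.3228·cos120.0°, 0.3228·sin120.0°, -0.0410) = (-0.1614, 0.2795, -0.0410)
φ3=240.0°: virtual centre (-0.1614, -0.2795, -0.0410), radius l
eliminate P² terms by subtracting sphere 1 from 2 and 3
linear system: -0.8628x+0.5590y = 0.0222−0.1258z; -0.8628x+-0.5590y = 0.0222−0.1258z
det = 0.9646;  x = -0.0257+0.1458z,  y = 0.0000+0.0000z
sphere 1 gives Az²+Bz+C=0 with A=1.0212, B=0.1216, C=-0.1043;  B²−4AC=0.4407;  roots -0.3846, 0.2655;  negative root z = -0.3846
x = -0.0817, y = 0.0000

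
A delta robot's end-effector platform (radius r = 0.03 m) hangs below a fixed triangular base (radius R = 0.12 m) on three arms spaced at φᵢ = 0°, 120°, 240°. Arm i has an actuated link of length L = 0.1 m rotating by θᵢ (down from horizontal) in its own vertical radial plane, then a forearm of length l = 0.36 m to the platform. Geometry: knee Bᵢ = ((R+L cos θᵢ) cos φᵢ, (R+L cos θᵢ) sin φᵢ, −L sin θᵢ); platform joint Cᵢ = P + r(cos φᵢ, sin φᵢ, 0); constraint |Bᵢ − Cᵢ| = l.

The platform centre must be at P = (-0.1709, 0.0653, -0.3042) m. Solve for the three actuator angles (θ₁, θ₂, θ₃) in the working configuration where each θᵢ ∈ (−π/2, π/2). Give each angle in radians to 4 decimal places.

θ₁ = 1.3091, θ₂ = -0.3493, θ₃ = 0.3488

rotate P by −φ1: (-0.1709, 0.0653, -0.3042)
  A cos θ + B sin θ = C:  0.2609·cos θ + -0.3042·sin θ = -0.2264
  γ=atan2(-0.3042,0.2609)=-0.8619;  ψ=arccos(-0.5648)=2.1710;  θ1=γ+ψ≈1.3091
rotate P by −φ2: (0.1420, 0.1154, -0.3042)
  A cos θ + B sin θ = C:  -0.0520·cos θ + -0.3042·sin θ = 0.0553
  √(A²+B²)=0.3086;  θ2 = -1.7401+1.3908 ≈ -0.3493
arm 3 (φ=240.0°): x'=0.0289, y'=-0.1807
  A=0.0611, B=-0.3042, C=(l²−L²−A²−y'²−z²)/(2L)=-0.0465
  γ=atan2(-0.3042,0.0611)=-1.3726;  ψ=arccos(-0.1500)=1.7213;  θ3=γ+ψ≈0.3488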